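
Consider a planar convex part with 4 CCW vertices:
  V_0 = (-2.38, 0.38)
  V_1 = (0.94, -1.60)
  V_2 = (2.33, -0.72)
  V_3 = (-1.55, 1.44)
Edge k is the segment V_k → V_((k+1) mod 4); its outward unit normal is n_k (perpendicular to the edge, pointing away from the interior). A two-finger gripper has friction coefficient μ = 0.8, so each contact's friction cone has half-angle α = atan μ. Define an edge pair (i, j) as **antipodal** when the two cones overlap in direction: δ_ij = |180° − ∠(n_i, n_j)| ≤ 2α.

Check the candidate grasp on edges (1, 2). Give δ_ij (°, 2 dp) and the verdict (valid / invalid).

δ = 61.44°, valid

α = atan 0.8 = 38.66°;  2α = 77.32°
edge 1: e_1 = (+1.39, +0.88);  n_1 = (+0.5349, -0.8449)
edge 2: e_2 = (-3.88, +2.16);  n_2 = (+0.4864, +0.8737)
∠(n_1, n_2) = 118.56°
δ = |180° − 118.56°| = 61.44°
61.44° ≤ 2α = 77.32°  →  valid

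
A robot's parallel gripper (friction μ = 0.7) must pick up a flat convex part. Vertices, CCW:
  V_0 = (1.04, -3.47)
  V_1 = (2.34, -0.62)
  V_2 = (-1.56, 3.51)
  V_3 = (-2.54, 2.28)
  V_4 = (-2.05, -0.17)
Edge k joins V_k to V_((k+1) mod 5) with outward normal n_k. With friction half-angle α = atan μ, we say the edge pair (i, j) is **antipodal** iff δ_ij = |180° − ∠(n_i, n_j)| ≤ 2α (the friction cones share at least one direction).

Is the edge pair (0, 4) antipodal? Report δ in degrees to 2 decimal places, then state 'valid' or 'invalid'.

α = atan 0.7 = 34.99°;  2α = 69.98°
edge 0: e_0 = (+1.30, +2.85);  n_0 = (+0.9098, -0.4150)
edge 4: e_4 = (+3.09, -3.30);  n_4 = (-0.7300, -0.6835)
∠(n_0, n_4) = 112.36°
δ = |180° − 112.36°| = 67.64°
67.64° ≤ 2α = 69.98°  →  valid

δ = 67.64°, valid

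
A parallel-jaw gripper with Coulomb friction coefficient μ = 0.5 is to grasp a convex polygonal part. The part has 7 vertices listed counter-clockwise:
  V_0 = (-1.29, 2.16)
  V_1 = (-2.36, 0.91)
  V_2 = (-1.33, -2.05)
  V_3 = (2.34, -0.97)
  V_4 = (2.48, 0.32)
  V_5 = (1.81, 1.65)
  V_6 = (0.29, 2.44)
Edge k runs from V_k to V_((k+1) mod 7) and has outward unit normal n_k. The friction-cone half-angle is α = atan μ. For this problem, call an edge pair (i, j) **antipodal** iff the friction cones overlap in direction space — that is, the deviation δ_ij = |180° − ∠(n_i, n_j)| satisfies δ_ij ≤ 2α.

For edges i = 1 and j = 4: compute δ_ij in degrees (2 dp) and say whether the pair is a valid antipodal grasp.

δ = 7.55°, valid

α = atan 0.5 = 26.57°;  2α = 53.13°
edge 1: e_1 = (+1.03, -2.96);  n_1 = (-0.9445, -0.3286)
edge 4: e_4 = (-0.67, +1.33);  n_4 = (+0.8931, +0.4499)
∠(n_1, n_4) = 172.45°
δ = |180° − 172.45°| = 7.55°
7.55° ≤ 2α = 53.13°  →  valid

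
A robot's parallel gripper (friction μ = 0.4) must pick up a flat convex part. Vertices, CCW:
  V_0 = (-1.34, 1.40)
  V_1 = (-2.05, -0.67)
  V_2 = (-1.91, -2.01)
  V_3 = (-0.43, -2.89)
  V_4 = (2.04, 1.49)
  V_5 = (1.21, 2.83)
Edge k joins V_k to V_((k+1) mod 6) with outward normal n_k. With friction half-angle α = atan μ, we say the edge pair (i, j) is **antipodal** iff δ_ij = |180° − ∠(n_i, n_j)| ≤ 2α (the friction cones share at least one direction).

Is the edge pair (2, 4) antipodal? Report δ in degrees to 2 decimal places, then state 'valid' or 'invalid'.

δ = 27.49°, valid

α = atan 0.4 = 21.80°;  2α = 43.60°
edge 2: e_2 = (+1.48, -0.88);  n_2 = (-0.5111, -0.8595)
edge 4: e_4 = (-0.83, +1.34);  n_4 = (+0.8501, +0.5266)
∠(n_2, n_4) = 152.51°
δ = |180° − 152.51°| = 27.49°
27.49° ≤ 2α = 43.60°  →  valid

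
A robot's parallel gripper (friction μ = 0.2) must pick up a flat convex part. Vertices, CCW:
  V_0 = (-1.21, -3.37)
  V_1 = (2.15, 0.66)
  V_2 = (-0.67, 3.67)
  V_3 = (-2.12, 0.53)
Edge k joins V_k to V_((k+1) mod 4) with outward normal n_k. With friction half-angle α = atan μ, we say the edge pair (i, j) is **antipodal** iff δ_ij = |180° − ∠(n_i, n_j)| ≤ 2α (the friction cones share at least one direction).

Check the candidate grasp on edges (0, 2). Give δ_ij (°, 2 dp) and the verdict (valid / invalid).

α = atan 0.2 = 11.31°;  2α = 22.62°
edge 0: e_0 = (+3.36, +4.03);  n_0 = (+0.7681, -0.6404)
edge 2: e_2 = (-1.45, -3.14);  n_2 = (-0.9079, +0.4192)
∠(n_0, n_2) = 164.97°
δ = |180° − 164.97°| = 15.03°
15.03° ≤ 2α = 22.62°  →  valid

δ = 15.03°, valid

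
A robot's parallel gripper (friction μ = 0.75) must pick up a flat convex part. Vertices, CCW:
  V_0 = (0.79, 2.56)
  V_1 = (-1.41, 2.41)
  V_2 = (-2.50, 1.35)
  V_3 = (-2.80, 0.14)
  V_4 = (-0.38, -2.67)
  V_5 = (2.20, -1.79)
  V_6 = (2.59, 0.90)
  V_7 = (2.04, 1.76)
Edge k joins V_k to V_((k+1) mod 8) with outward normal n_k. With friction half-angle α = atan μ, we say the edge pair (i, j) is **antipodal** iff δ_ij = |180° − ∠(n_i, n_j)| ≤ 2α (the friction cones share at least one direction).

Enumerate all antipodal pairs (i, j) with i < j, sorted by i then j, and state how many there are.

count = 12; pairs: (0,3), (0,4), (1,4), (1,5), (2,4), (2,5), (2,6), (2,7), (3,5), (3,6), (3,7), (4,7)

α = atan 0.75 = 36.87°;  2α = 73.74°
n_0 = (-0.0680, +0.9977)
n_1 = (-0.6972, +0.7169)
n_2 = (-0.9706, +0.2406)
n_3 = (-0.7577, -0.6526)
n_4 = (+0.3228, -0.9465)
n_5 = (+0.9897, -0.1435)
n_6 = (+0.8424, +0.5388)
n_7 = (+0.5391, +0.8423)
  (0,1): δ = 139.70°  ·
  (0,2): δ = 107.83°  ·
  (0,3): δ = 53.17°  ✓
  (0,4): δ = 14.93°  ✓
  (0,5): δ = 77.85°  ·
  (0,6): δ = 118.70°  ·
  (0,7): δ = 143.48°  ·
  (1,2): δ = 148.13°  ·
  (1,3): δ = 93.47°  ·
  (1,4): δ = 25.37°  ✓
  (1,5): δ = 37.55°  ✓
  (1,6): δ = 78.40°  ·
  (1,7): δ = 103.18°  ·
  (2,3): δ = 125.34°  ·
  (2,4): δ = 57.24°  ✓
  (2,5): δ = 5.68°  ✓
  (2,6): δ = 46.53°  ✓
  (2,7): δ = 71.31°  ✓
  (3,4): δ = 111.90°  ·
  (3,5): δ = 48.98°  ✓
  (3,6): δ = 8.14°  ✓
  (3,7): δ = 16.65°  ✓
  (4,5): δ = 117.08°  ·
  (4,6): δ = 76.23°  ·
  (4,7): δ = 51.45°  ✓
  (5,6): δ = 139.15°  ·
  (5,7): δ = 114.37°  ·
  (6,7): δ = 155.22°  ·
antipodal pairs: 12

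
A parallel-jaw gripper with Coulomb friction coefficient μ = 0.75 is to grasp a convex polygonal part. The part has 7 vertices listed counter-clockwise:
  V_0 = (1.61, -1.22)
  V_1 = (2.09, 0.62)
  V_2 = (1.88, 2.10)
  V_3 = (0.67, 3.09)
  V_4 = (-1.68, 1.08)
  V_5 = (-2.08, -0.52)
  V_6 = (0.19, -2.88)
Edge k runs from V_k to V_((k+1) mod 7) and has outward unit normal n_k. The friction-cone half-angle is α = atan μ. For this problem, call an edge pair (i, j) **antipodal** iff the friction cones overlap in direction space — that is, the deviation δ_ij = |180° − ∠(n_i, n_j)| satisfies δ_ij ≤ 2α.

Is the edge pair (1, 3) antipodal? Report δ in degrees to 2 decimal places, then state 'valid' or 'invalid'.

α = atan 0.75 = 36.87°;  2α = 73.74°
edge 1: e_1 = (-0.21, +1.48);  n_1 = (+0.9901, +0.1405)
edge 3: e_3 = (-2.35, -2.01);  n_3 = (-0.6500, +0.7599)
∠(n_1, n_3) = 122.47°
δ = |180° − 122.47°| = 57.53°
57.53° ≤ 2α = 73.74°  →  valid

δ = 57.53°, valid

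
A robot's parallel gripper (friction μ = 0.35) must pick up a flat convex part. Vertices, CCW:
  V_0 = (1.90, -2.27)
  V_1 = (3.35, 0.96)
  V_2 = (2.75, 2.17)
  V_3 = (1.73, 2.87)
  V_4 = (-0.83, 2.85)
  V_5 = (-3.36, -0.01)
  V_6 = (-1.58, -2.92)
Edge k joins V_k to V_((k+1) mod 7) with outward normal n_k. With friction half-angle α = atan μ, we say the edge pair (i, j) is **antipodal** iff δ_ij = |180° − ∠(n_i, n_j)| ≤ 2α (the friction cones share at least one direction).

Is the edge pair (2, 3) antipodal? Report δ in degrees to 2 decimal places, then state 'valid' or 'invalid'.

δ = 145.09°, invalid

α = atan 0.35 = 19.29°;  2α = 38.58°
edge 2: e_2 = (-1.02, +0.70);  n_2 = (+0.5658, +0.8245)
edge 3: e_3 = (-2.56, -0.02);  n_3 = (-0.0078, +1.0000)
∠(n_2, n_3) = 34.91°
δ = |180° − 34.91°| = 145.09°
145.09° > 2α = 38.58°  →  invalid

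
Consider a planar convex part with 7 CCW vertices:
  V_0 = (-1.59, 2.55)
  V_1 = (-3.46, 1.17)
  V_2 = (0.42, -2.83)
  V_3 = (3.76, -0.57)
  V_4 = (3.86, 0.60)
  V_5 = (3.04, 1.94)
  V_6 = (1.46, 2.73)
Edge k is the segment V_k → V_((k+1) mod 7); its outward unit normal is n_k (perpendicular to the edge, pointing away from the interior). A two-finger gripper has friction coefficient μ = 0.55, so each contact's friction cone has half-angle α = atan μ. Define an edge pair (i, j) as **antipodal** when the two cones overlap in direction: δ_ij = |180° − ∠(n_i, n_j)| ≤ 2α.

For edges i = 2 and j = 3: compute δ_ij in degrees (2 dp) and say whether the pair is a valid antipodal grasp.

δ = 128.97°, invalid

α = atan 0.55 = 28.81°;  2α = 57.62°
edge 2: e_2 = (+3.34, +2.26);  n_2 = (+0.5604, -0.8282)
edge 3: e_3 = (+0.10, +1.17);  n_3 = (+0.9964, -0.0852)
∠(n_2, n_3) = 51.03°
δ = |180° − 51.03°| = 128.97°
128.97° > 2α = 57.62°  →  invalid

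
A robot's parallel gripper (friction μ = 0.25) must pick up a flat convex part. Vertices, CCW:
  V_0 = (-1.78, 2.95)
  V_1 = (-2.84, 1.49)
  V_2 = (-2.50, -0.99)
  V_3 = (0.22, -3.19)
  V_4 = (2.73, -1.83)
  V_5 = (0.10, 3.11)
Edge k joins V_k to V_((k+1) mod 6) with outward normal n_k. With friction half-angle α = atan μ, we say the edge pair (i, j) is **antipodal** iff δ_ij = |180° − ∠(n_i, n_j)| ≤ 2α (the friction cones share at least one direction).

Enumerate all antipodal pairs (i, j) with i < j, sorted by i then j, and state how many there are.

α = atan 0.25 = 14.04°;  2α = 28.07°
n_0 = (-0.8092, +0.5875)
n_1 = (-0.9907, -0.1358)
n_2 = (-0.6289, -0.7775)
n_3 = (+0.4764, -0.8792)
n_4 = (+0.8827, +0.4699)
n_5 = (-0.0848, +0.9964)
  (0,1): δ = 136.21°  ·
  (0,2): δ = 92.99°  ·
  (0,3): δ = 25.57°  ✓
  (0,4): δ = 64.01°  ·
  (0,5): δ = 130.85°  ·
  (1,2): δ = 136.77°  ·
  (1,3): δ = 69.36°  ·
  (1,4): δ = 20.22°  ✓
  (1,5): δ = 87.06°  ·
  (2,3): δ = 112.58°  ·
  (2,4): δ = 23.00°  ✓
  (2,5): δ = 43.83°  ·
  (3,4): δ = 90.42°  ·
  (3,5): δ = 23.59°  ✓
  (4,5): δ = 113.17°  ·
antipodal pairs: 4

count = 4; pairs: (0,3), (1,4), (2,4), (3,5)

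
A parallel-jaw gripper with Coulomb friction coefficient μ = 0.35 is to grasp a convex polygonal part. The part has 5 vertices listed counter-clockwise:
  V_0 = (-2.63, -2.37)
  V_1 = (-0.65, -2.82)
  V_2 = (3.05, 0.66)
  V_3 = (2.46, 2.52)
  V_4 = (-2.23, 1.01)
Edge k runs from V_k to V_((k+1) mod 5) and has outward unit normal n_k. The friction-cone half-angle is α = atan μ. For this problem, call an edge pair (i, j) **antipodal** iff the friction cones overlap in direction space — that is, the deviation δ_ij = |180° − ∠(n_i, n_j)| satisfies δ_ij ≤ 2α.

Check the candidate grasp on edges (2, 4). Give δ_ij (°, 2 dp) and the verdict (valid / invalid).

α = atan 0.35 = 19.29°;  2α = 38.58°
edge 2: e_2 = (-0.59, +1.86);  n_2 = (+0.9532, +0.3024)
edge 4: e_4 = (-0.40, -3.38);  n_4 = (-0.9931, +0.1175)
∠(n_2, n_4) = 155.65°
δ = |180° − 155.65°| = 24.35°
24.35° ≤ 2α = 38.58°  →  valid

δ = 24.35°, valid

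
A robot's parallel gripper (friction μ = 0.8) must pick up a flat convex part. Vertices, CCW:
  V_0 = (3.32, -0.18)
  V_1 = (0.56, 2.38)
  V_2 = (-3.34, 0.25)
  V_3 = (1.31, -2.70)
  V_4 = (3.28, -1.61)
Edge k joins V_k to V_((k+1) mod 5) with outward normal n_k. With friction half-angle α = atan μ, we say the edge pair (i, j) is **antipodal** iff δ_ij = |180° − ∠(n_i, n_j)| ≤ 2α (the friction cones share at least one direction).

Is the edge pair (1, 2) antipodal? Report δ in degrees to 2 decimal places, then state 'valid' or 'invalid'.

δ = 61.03°, valid

α = atan 0.8 = 38.66°;  2α = 77.32°
edge 1: e_1 = (-3.90, -2.13);  n_1 = (-0.4793, +0.8776)
edge 2: e_2 = (+4.65, -2.95);  n_2 = (-0.5357, -0.8444)
∠(n_1, n_2) = 118.97°
δ = |180° − 118.97°| = 61.03°
61.03° ≤ 2α = 77.32°  →  valid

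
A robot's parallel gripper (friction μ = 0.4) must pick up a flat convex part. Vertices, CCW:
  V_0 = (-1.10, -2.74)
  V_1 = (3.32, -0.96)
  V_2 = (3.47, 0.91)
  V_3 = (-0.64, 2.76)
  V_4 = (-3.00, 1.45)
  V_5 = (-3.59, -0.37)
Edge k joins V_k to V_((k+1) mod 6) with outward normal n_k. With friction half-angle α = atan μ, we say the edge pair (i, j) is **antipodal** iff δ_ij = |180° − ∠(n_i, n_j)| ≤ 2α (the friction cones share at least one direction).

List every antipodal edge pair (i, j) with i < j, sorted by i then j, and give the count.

α = atan 0.4 = 21.80°;  2α = 43.60°
n_0 = (+0.3736, -0.9276)
n_1 = (+0.9968, -0.0800)
n_2 = (+0.4105, +0.9119)
n_3 = (-0.4853, +0.8743)
n_4 = (-0.9513, +0.3084)
n_5 = (-0.6894, -0.7243)
  (0,1): δ = 116.52°  ·
  (0,2): δ = 46.17°  ·
  (0,3): δ = 7.10°  ✓
  (0,4): δ = 50.10°  ·
  (0,5): δ = 114.48°  ·
  (1,2): δ = 109.65°  ·
  (1,3): δ = 56.38°  ·
  (1,4): δ = 13.38°  ✓
  (1,5): δ = 51.00°  ·
  (2,3): δ = 126.73°  ·
  (2,4): δ = 83.73°  ·
  (2,5): δ = 19.35°  ✓
  (3,4): δ = 137.00°  ·
  (3,5): δ = 72.62°  ·
  (4,5): δ = 115.62°  ·
antipodal pairs: 3

count = 3; pairs: (0,3), (1,4), (2,5)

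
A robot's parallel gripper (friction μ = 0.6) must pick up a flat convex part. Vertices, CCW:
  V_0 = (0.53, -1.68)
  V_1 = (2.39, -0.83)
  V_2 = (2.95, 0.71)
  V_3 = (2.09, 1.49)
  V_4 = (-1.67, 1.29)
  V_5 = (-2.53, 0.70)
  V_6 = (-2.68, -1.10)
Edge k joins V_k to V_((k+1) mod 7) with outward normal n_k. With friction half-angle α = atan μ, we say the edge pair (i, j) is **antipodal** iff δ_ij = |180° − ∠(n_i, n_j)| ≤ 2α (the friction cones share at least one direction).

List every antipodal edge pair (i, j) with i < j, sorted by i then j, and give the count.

count = 9; pairs: (0,3), (0,4), (0,5), (1,4), (1,5), (2,5), (2,6), (3,6), (4,6)

α = atan 0.6 = 30.96°;  2α = 61.93°
n_0 = (+0.4156, -0.9095)
n_1 = (+0.9398, -0.3417)
n_2 = (+0.6718, +0.7407)
n_3 = (-0.0531, +0.9986)
n_4 = (-0.5657, +0.8246)
n_5 = (-0.9965, +0.0830)
n_6 = (-0.1778, -0.9841)
  (0,1): δ = 134.54°  ·
  (0,2): δ = 66.77°  ·
  (0,3): δ = 21.52°  ✓
  (0,4): δ = 9.89°  ✓
  (0,5): δ = 60.68°  ✓
  (0,6): δ = 145.20°  ·
  (1,2): δ = 112.22°  ·
  (1,3): δ = 66.97°  ·
  (1,4): δ = 35.56°  ✓
  (1,5): δ = 15.22°  ✓
  (1,6): δ = 99.74°  ·
  (2,3): δ = 134.75°  ·
  (2,4): δ = 103.34°  ·
  (2,5): δ = 52.56°  ✓
  (2,6): δ = 31.97°  ✓
  (3,4): δ = 148.59°  ·
  (3,5): δ = 97.81°  ·
  (3,6): δ = 13.29°  ✓
  (4,5): δ = 129.22°  ·
  (4,6): δ = 44.69°  ✓
  (5,6): δ = 95.48°  ·
antipodal pairs: 9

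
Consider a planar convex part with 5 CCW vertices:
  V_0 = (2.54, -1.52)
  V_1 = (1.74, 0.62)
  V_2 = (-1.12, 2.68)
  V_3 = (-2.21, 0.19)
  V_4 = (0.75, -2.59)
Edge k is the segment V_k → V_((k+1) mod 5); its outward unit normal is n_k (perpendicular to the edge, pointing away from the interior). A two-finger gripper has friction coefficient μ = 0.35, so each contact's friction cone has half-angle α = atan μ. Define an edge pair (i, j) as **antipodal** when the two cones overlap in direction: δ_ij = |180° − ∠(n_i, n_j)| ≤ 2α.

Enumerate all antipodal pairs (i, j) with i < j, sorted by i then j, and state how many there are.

count = 3; pairs: (0,3), (1,3), (2,4)

α = atan 0.35 = 19.29°;  2α = 38.58°
n_0 = (+0.9367, +0.3502)
n_1 = (+0.5845, +0.8114)
n_2 = (-0.9161, +0.4010)
n_3 = (-0.6846, -0.7289)
n_4 = (+0.5131, -0.8583)
  (0,1): δ = 146.26°  ·
  (0,2): δ = 44.14°  ·
  (0,3): δ = 26.30°  ✓
  (0,4): δ = 100.37°  ·
  (1,2): δ = 77.88°  ·
  (1,3): δ = 7.44°  ✓
  (1,4): δ = 66.63°  ·
  (2,3): δ = 109.56°  ·
  (2,4): δ = 35.49°  ✓
  (3,4): δ = 105.93°  ·
antipodal pairs: 3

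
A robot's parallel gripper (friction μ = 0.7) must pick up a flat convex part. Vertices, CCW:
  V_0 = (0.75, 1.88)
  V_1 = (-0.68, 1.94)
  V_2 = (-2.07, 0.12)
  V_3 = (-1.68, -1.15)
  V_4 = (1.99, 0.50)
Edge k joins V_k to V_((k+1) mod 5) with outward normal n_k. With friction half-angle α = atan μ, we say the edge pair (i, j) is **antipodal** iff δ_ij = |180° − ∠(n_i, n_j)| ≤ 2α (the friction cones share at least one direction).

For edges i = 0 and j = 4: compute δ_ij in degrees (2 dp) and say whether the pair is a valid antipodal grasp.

δ = 134.34°, invalid

α = atan 0.7 = 34.99°;  2α = 69.98°
edge 0: e_0 = (-1.43, +0.06);  n_0 = (+0.0419, +0.9991)
edge 4: e_4 = (-1.24, +1.38);  n_4 = (+0.7438, +0.6684)
∠(n_0, n_4) = 45.66°
δ = |180° − 45.66°| = 134.34°
134.34° > 2α = 69.98°  →  invalid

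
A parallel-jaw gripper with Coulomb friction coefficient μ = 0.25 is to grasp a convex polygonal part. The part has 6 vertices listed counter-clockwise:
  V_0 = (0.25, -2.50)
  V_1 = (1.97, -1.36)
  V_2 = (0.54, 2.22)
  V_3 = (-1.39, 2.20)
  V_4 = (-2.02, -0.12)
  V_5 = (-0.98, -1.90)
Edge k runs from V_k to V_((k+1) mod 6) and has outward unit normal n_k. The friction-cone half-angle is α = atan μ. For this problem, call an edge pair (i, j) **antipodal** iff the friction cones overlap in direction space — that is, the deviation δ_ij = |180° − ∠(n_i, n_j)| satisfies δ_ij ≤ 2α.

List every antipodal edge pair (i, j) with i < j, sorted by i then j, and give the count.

α = atan 0.25 = 14.04°;  2α = 28.07°
n_0 = (+0.5525, -0.8335)
n_1 = (+0.9287, +0.3709)
n_2 = (-0.0104, +0.9999)
n_3 = (-0.9651, +0.2621)
n_4 = (-0.8634, -0.5045)
n_5 = (-0.4384, -0.8988)
  (0,1): δ = 101.76°  ·
  (0,2): δ = 32.94°  ·
  (0,3): δ = 41.27°  ·
  (0,4): δ = 86.76°  ·
  (0,5): δ = 120.46°  ·
  (1,2): δ = 111.18°  ·
  (1,3): δ = 36.97°  ·
  (1,4): δ = 8.52°  ✓
  (1,5): δ = 42.22°  ·
  (2,3): δ = 105.79°  ·
  (2,4): δ = 60.30°  ·
  (2,5): δ = 26.60°  ✓
  (3,4): δ = 134.51°  ·
  (3,5): δ = 100.81°  ·
  (4,5): δ = 146.30°  ·
antipodal pairs: 2

count = 2; pairs: (1,4), (2,5)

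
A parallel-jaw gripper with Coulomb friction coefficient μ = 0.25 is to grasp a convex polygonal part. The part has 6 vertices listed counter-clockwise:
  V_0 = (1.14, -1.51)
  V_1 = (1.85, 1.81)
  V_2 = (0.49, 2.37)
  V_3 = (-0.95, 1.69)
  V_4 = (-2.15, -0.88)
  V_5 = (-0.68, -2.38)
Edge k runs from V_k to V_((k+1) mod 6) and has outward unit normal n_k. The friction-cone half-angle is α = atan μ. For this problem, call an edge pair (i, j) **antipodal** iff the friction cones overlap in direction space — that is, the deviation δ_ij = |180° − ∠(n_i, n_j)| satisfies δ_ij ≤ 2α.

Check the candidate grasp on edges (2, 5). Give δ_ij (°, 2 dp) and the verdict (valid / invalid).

δ = 0.27°, valid

α = atan 0.25 = 14.04°;  2α = 28.07°
edge 2: e_2 = (-1.44, -0.68);  n_2 = (-0.4270, +0.9042)
edge 5: e_5 = (+1.82, +0.87);  n_5 = (+0.4313, -0.9022)
∠(n_2, n_5) = 179.73°
δ = |180° − 179.73°| = 0.27°
0.27° ≤ 2α = 28.07°  →  valid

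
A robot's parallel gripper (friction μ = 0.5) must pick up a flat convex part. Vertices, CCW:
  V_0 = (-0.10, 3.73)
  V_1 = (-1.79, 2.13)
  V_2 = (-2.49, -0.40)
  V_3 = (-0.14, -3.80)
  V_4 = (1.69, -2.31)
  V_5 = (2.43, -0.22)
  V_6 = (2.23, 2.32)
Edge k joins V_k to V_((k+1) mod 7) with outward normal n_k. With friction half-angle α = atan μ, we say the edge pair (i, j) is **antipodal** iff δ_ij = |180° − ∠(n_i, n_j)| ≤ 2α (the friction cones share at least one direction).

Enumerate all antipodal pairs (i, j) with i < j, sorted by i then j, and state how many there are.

α = atan 0.5 = 26.57°;  2α = 53.13°
n_0 = (-0.6875, +0.7262)
n_1 = (-0.9638, +0.2667)
n_2 = (-0.8226, -0.5686)
n_3 = (+0.6314, -0.7755)
n_4 = (+0.9427, -0.3338)
n_5 = (+0.9969, +0.0785)
n_6 = (+0.5177, +0.8555)
  (0,1): δ = 148.90°  ·
  (0,2): δ = 98.78°  ·
  (0,3): δ = 4.28°  ✓
  (0,4): δ = 27.07°  ✓
  (0,5): δ = 51.07°  ✓
  (0,6): δ = 105.39°  ·
  (1,2): δ = 129.88°  ·
  (1,3): δ = 35.38°  ✓
  (1,4): δ = 4.03°  ✓
  (1,5): δ = 19.97°  ✓
  (1,6): δ = 74.29°  ·
  (2,3): δ = 85.50°  ·
  (2,4): δ = 54.15°  ·
  (2,5): δ = 30.15°  ✓
  (2,6): δ = 24.17°  ✓
  (3,4): δ = 148.65°  ·
  (3,5): δ = 124.65°  ·
  (3,6): δ = 70.33°  ·
  (4,5): δ = 156.00°  ·
  (4,6): δ = 101.68°  ·
  (5,6): δ = 125.68°  ·
antipodal pairs: 8

count = 8; pairs: (0,3), (0,4), (0,5), (1,3), (1,4), (1,5), (2,5), (2,6)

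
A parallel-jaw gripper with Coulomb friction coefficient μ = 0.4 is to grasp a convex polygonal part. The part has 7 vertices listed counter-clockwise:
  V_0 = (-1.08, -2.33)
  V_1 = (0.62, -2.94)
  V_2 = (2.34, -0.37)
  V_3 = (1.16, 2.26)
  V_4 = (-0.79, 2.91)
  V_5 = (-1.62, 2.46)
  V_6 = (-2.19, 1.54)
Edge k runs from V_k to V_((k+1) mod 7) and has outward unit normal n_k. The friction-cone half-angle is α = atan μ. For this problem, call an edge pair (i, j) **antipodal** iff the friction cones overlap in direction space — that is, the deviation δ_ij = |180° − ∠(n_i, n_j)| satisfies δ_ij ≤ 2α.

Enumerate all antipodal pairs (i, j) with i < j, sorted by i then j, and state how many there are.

α = atan 0.4 = 21.80°;  2α = 43.60°
n_0 = (-0.3377, -0.9412)
n_1 = (+0.8311, -0.5562)
n_2 = (+0.9124, +0.4094)
n_3 = (+0.3162, +0.9487)
n_4 = (-0.4766, +0.8791)
n_5 = (-0.8501, +0.5267)
n_6 = (-0.9612, -0.2757)
  (0,1): δ = 104.05°  ·
  (0,2): δ = 46.10°  ·
  (0,3): δ = 1.30°  ✓
  (0,4): δ = 48.20°  ·
  (0,5): δ = 77.96°  ·
  (0,6): δ = 125.74°  ·
  (1,2): δ = 122.04°  ·
  (1,3): δ = 74.64°  ·
  (1,4): δ = 27.74°  ✓
  (1,5): δ = 2.01°  ✓
  (1,6): δ = 49.80°  ·
  (2,3): δ = 132.60°  ·
  (2,4): δ = 85.70°  ·
  (2,5): δ = 55.95°  ·
  (2,6): δ = 8.16°  ✓
  (3,4): δ = 133.10°  ·
  (3,5): δ = 103.35°  ·
  (3,6): δ = 55.56°  ·
  (4,5): δ = 150.25°  ·
  (4,6): δ = 102.46°  ·
  (5,6): δ = 132.22°  ·
antipodal pairs: 4

count = 4; pairs: (0,3), (1,4), (1,5), (2,6)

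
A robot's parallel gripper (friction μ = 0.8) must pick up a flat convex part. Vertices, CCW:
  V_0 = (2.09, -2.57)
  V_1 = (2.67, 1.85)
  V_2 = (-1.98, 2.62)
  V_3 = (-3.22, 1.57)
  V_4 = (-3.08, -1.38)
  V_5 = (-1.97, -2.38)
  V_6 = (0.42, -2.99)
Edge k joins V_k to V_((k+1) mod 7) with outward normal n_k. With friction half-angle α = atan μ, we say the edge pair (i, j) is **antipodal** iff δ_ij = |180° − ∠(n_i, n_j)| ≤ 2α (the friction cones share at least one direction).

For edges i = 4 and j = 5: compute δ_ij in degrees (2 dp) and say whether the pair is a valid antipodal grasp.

α = atan 0.8 = 38.66°;  2α = 77.32°
edge 4: e_4 = (+1.11, -1.00);  n_4 = (-0.6693, -0.7430)
edge 5: e_5 = (+2.39, -0.61);  n_5 = (-0.2473, -0.9689)
∠(n_4, n_5) = 27.70°
δ = |180° − 27.70°| = 152.30°
152.30° > 2α = 77.32°  →  invalid

δ = 152.30°, invalid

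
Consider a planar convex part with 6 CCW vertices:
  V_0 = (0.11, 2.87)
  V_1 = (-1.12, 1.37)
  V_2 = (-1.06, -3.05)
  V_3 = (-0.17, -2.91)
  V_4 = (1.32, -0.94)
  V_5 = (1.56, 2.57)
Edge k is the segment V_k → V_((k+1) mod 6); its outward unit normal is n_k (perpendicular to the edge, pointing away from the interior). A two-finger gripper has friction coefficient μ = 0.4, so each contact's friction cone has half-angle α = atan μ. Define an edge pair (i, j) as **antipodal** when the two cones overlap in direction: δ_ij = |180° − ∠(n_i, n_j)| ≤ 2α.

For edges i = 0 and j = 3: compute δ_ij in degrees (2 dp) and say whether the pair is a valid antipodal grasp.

α = atan 0.4 = 21.80°;  2α = 43.60°
edge 0: e_0 = (-1.23, -1.50);  n_0 = (-0.7733, +0.6341)
edge 3: e_3 = (+1.49, +1.97);  n_3 = (+0.7976, -0.6032)
∠(n_0, n_3) = 177.75°
δ = |180° − 177.75°| = 2.25°
2.25° ≤ 2α = 43.60°  →  valid

δ = 2.25°, valid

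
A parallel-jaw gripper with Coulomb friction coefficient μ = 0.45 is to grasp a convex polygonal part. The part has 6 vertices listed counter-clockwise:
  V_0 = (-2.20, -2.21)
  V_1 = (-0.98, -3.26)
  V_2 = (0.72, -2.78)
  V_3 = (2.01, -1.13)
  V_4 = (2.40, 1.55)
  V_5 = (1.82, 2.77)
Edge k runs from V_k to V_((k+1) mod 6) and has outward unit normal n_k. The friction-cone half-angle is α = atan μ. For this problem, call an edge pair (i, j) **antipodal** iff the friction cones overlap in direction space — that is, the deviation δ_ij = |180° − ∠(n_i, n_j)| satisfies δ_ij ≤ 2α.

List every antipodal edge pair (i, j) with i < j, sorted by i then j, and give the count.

count = 4; pairs: (0,4), (1,5), (2,5), (3,5)

α = atan 0.45 = 24.23°;  2α = 48.46°
n_0 = (-0.6523, -0.7579)
n_1 = (+0.2717, -0.9624)
n_2 = (+0.7878, -0.6159)
n_3 = (+0.9896, -0.1440)
n_4 = (+0.9031, +0.4294)
n_5 = (-0.7781, +0.6281)
  (0,1): δ = 123.52°  ·
  (0,2): δ = 87.30°  ·
  (0,3): δ = 57.56°  ·
  (0,4): δ = 23.86°  ✓
  (0,5): δ = 91.81°  ·
  (1,2): δ = 143.79°  ·
  (1,3): δ = 114.05°  ·
  (1,4): δ = 80.34°  ·
  (1,5): δ = 35.32°  ✓
  (2,3): δ = 150.26°  ·
  (2,4): δ = 116.55°  ·
  (2,5): δ = 0.89°  ✓
  (3,4): δ = 146.29°  ·
  (3,5): δ = 30.63°  ✓
  (4,5): δ = 64.34°  ·
antipodal pairs: 4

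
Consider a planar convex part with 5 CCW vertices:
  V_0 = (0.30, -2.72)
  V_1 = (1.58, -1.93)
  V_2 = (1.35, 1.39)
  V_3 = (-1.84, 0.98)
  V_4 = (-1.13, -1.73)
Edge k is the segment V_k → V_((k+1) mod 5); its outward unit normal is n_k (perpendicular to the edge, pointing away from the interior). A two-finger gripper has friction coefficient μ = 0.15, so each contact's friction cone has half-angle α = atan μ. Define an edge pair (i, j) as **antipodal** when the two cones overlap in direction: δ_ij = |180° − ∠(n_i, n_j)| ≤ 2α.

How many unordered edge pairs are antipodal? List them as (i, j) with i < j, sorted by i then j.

count = 1; pairs: (1,3)

α = atan 0.15 = 8.53°;  2α = 17.06°
n_0 = (+0.5252, -0.8510)
n_1 = (+0.9976, +0.0691)
n_2 = (-0.1275, +0.9918)
n_3 = (-0.9674, -0.2534)
n_4 = (-0.5692, -0.8222)
  (0,1): δ = 117.72°  ·
  (0,2): δ = 24.36°  ·
  (0,3): δ = 73.00°  ·
  (0,4): δ = 113.62°  ·
  (1,2): δ = 86.64°  ·
  (1,3): δ = 10.72°  ✓
  (1,4): δ = 51.34°  ·
  (2,3): δ = 82.64°  ·
  (2,4): δ = 42.02°  ·
  (3,4): δ = 139.38°  ·
antipodal pairs: 1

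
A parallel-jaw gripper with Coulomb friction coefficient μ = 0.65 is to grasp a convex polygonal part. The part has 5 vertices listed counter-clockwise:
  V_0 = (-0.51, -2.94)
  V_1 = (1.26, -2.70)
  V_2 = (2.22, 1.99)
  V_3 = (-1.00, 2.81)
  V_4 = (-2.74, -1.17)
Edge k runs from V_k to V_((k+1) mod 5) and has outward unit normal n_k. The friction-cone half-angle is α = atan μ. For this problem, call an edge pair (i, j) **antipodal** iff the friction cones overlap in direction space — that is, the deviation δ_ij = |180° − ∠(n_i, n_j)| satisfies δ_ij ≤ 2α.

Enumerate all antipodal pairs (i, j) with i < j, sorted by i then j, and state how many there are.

α = atan 0.65 = 33.02°;  2α = 66.05°
n_0 = (+0.1344, -0.9909)
n_1 = (+0.9797, -0.2005)
n_2 = (+0.2468, +0.9691)
n_3 = (-0.9163, +0.4006)
n_4 = (-0.6217, -0.7833)
  (0,1): δ = 109.29°  ·
  (0,2): δ = 22.01°  ✓
  (0,3): δ = 58.66°  ✓
  (0,4): δ = 133.84°  ·
  (1,2): δ = 92.72°  ·
  (1,3): δ = 12.05°  ✓
  (1,4): δ = 63.13°  ✓
  (2,3): δ = 99.33°  ·
  (2,4): δ = 24.15°  ✓
  (3,4): δ = 104.83°  ·
antipodal pairs: 5

count = 5; pairs: (0,2), (0,3), (1,3), (1,4), (2,4)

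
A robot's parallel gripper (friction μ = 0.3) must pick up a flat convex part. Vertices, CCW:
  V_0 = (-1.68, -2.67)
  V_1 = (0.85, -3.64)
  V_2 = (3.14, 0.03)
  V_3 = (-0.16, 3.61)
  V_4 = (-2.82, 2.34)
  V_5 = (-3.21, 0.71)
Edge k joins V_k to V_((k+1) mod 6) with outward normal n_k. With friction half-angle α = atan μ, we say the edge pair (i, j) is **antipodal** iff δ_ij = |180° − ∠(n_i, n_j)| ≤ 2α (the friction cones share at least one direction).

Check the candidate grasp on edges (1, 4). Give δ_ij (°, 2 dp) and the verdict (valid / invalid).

α = atan 0.3 = 16.70°;  2α = 33.40°
edge 1: e_1 = (+2.29, +3.67);  n_1 = (+0.8484, -0.5294)
edge 4: e_4 = (-0.39, -1.63);  n_4 = (-0.9725, +0.2327)
∠(n_1, n_4) = 161.49°
δ = |180° − 161.49°| = 18.51°
18.51° ≤ 2α = 33.40°  →  valid

δ = 18.51°, valid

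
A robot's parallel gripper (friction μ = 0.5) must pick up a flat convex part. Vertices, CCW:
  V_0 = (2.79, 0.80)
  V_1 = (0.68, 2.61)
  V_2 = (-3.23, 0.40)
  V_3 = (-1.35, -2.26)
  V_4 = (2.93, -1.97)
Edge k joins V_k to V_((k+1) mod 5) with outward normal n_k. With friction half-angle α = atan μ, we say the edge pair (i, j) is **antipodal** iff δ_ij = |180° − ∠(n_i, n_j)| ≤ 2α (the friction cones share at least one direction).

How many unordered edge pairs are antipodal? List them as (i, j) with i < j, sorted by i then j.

α = atan 0.5 = 26.57°;  2α = 53.13°
n_0 = (+0.6511, +0.7590)
n_1 = (-0.4921, +0.8706)
n_2 = (-0.8166, -0.5772)
n_3 = (+0.0676, -0.9977)
n_4 = (+0.9987, +0.0505)
  (0,1): δ = 109.90°  ·
  (0,2): δ = 14.12°  ✓
  (0,3): δ = 44.50°  ✓
  (0,4): δ = 133.52°  ·
  (1,2): δ = 84.22°  ·
  (1,3): δ = 25.60°  ✓
  (1,4): δ = 63.42°  ·
  (2,3): δ = 121.38°  ·
  (2,4): δ = 32.36°  ✓
  (3,4): δ = 90.98°  ·
antipodal pairs: 4

count = 4; pairs: (0,2), (0,3), (1,3), (2,4)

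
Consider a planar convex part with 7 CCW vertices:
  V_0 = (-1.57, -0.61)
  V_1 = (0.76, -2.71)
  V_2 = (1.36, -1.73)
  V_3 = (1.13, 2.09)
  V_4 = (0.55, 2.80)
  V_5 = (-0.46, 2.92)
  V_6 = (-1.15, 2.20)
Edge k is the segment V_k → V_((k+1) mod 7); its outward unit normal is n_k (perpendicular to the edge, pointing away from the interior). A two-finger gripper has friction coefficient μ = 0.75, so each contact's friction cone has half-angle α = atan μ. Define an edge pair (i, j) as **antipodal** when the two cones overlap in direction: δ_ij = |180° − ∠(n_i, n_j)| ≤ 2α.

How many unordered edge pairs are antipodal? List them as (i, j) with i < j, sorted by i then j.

α = atan 0.75 = 36.87°;  2α = 73.74°
n_0 = (-0.6695, -0.7428)
n_1 = (+0.8529, -0.5222)
n_2 = (+0.9982, +0.0601)
n_3 = (+0.7744, +0.6326)
n_4 = (+0.1180, +0.9930)
n_5 = (-0.7220, +0.6919)
n_6 = (-0.9890, +0.1478)
  (0,1): δ = 79.45°  ·
  (0,2): δ = 44.53°  ✓
  (0,3): δ = 8.73°  ✓
  (0,4): δ = 35.25°  ✓
  (0,5): δ = 88.25°  ·
  (0,6): δ = 123.53°  ·
  (1,2): δ = 145.08°  ·
  (1,3): δ = 109.28°  ·
  (1,4): δ = 65.30°  ✓
  (1,5): δ = 12.30°  ✓
  (1,6): δ = 22.98°  ✓
  (2,3): δ = 144.20°  ·
  (2,4): δ = 100.22°  ·
  (2,5): δ = 47.23°  ✓
  (2,6): δ = 11.95°  ✓
  (3,4): δ = 136.02°  ·
  (3,5): δ = 83.03°  ·
  (3,6): δ = 47.75°  ✓
  (4,5): δ = 127.01°  ·
  (4,6): δ = 91.73°  ·
  (5,6): δ = 144.72°  ·
antipodal pairs: 9

count = 9; pairs: (0,2), (0,3), (0,4), (1,4), (1,5), (1,6), (2,5), (2,6), (3,6)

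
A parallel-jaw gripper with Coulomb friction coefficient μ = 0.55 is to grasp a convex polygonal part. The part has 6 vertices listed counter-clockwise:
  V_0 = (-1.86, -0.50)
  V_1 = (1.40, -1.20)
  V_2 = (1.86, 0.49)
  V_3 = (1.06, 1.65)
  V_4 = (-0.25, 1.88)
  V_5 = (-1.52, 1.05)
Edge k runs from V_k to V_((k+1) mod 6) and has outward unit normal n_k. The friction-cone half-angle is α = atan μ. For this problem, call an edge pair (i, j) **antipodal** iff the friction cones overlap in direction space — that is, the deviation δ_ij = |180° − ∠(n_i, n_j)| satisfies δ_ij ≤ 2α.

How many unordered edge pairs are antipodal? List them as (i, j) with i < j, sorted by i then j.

count = 6; pairs: (0,2), (0,3), (0,4), (1,4), (1,5), (2,5)

α = atan 0.55 = 28.81°;  2α = 57.62°
n_0 = (-0.2099, -0.9777)
n_1 = (+0.9649, -0.2626)
n_2 = (+0.8232, +0.5677)
n_3 = (+0.1729, +0.9849)
n_4 = (-0.5471, +0.8371)
n_5 = (-0.9768, +0.2143)
  (0,1): δ = 93.11°  ·
  (0,2): δ = 43.29°  ✓
  (0,3): δ = 2.16°  ✓
  (0,4): δ = 45.29°  ✓
  (0,5): δ = 89.75°  ·
  (1,2): δ = 130.18°  ·
  (1,3): δ = 84.73°  ·
  (1,4): δ = 41.61°  ✓
  (1,5): δ = 2.85°  ✓
  (2,3): δ = 134.55°  ·
  (2,4): δ = 91.43°  ·
  (2,5): δ = 46.96°  ✓
  (3,4): δ = 136.88°  ·
  (3,5): δ = 92.41°  ·
  (4,5): δ = 135.54°  ·
antipodal pairs: 6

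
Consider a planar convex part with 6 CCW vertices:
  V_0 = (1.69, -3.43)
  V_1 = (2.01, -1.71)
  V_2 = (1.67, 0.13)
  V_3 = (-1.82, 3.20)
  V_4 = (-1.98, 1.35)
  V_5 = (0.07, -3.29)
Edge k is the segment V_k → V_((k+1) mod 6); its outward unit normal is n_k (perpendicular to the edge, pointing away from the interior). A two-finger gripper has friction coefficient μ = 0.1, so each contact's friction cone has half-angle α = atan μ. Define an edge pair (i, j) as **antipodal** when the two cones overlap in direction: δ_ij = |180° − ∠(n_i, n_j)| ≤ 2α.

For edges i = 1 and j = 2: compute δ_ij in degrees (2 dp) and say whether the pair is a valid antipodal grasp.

δ = 141.81°, invalid

α = atan 0.1 = 5.71°;  2α = 11.42°
edge 1: e_1 = (-0.34, +1.84);  n_1 = (+0.9834, +0.1817)
edge 2: e_2 = (-3.49, +3.07);  n_2 = (+0.6605, +0.7508)
∠(n_1, n_2) = 38.19°
δ = |180° − 38.19°| = 141.81°
141.81° > 2α = 11.42°  →  invalid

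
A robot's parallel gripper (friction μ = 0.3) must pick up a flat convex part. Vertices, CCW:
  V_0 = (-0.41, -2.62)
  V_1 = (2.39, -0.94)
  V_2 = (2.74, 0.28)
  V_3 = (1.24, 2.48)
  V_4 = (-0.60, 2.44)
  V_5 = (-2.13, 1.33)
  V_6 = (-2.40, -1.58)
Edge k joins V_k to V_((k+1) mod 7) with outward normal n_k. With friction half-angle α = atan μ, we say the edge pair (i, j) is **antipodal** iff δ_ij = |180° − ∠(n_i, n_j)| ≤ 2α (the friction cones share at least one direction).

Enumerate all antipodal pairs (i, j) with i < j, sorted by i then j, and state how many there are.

α = atan 0.3 = 16.70°;  2α = 33.40°
n_0 = (+0.5145, -0.8575)
n_1 = (+0.9612, -0.2758)
n_2 = (+0.8262, +0.5633)
n_3 = (-0.0217, +0.9998)
n_4 = (-0.5872, +0.8094)
n_5 = (-0.9957, +0.0924)
n_6 = (-0.4632, -0.8863)
  (0,1): δ = 136.97°  ·
  (0,2): δ = 86.68°  ·
  (0,3): δ = 29.72°  ✓
  (0,4): δ = 5.00°  ✓
  (0,5): δ = 53.74°  ·
  (0,6): δ = 121.44°  ·
  (1,2): δ = 129.71°  ·
  (1,3): δ = 72.75°  ·
  (1,4): δ = 38.03°  ·
  (1,5): δ = 10.71°  ✓
  (1,6): δ = 78.42°  ·
  (2,3): δ = 123.04°  ·
  (2,4): δ = 88.33°  ·
  (2,5): δ = 39.59°  ·
  (2,6): δ = 28.12°  ✓
  (3,4): δ = 145.28°  ·
  (3,5): δ = 96.55°  ·
  (3,6): δ = 28.84°  ✓
  (4,5): δ = 131.26°  ·
  (4,6): δ = 63.55°  ·
  (5,6): δ = 112.29°  ·
antipodal pairs: 5

count = 5; pairs: (0,3), (0,4), (1,5), (2,6), (3,6)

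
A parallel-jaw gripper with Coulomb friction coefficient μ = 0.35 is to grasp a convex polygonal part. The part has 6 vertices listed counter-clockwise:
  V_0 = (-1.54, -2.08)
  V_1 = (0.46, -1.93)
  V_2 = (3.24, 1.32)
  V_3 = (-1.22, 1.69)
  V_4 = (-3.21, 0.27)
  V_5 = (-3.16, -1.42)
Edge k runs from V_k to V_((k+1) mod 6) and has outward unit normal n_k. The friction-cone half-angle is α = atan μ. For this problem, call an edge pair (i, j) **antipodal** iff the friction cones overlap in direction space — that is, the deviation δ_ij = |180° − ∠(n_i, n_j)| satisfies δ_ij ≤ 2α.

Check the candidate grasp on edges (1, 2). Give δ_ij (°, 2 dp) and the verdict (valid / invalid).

δ = 54.20°, invalid

α = atan 0.35 = 19.29°;  2α = 38.58°
edge 1: e_1 = (+2.78, +3.25);  n_1 = (+0.7599, -0.6500)
edge 2: e_2 = (-4.46, +0.37);  n_2 = (+0.0827, +0.9966)
∠(n_1, n_2) = 125.80°
δ = |180° − 125.80°| = 54.20°
54.20° > 2α = 38.58°  →  invalid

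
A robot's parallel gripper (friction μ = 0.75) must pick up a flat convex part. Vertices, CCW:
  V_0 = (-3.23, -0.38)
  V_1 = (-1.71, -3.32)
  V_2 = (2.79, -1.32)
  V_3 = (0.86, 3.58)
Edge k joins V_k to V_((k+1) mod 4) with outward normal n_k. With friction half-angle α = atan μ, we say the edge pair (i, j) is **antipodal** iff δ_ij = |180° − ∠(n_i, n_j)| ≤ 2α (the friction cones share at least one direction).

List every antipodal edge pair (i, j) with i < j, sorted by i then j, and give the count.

α = atan 0.75 = 36.87°;  2α = 73.74°
n_0 = (-0.8883, -0.4593)
n_1 = (+0.4061, -0.9138)
n_2 = (+0.9304, +0.3665)
n_3 = (-0.6956, +0.7184)
  (0,1): δ = 93.38°  ·
  (0,2): δ = 5.84°  ✓
  (0,3): δ = 106.74°  ·
  (1,2): δ = 92.46°  ·
  (1,3): δ = 20.11°  ✓
  (2,3): δ = 67.42°  ✓
antipodal pairs: 3

count = 3; pairs: (0,2), (1,3), (2,3)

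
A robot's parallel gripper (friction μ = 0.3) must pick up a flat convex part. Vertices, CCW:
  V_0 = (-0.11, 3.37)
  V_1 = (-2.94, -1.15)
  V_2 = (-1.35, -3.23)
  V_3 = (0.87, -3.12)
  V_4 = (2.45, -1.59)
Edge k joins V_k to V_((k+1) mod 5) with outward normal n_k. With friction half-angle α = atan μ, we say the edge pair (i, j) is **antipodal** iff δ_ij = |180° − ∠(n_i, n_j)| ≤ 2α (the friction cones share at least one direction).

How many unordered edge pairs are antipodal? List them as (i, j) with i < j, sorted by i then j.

α = atan 0.3 = 16.70°;  2α = 33.40°
n_0 = (-0.8476, +0.5307)
n_1 = (-0.7945, -0.6073)
n_2 = (+0.0495, -0.9988)
n_3 = (+0.6956, -0.7184)
n_4 = (+0.8886, +0.4586)
  (0,1): δ = 110.55°  ·
  (0,2): δ = 55.11°  ·
  (0,3): δ = 13.87°  ✓
  (0,4): δ = 59.35°  ·
  (1,2): δ = 124.56°  ·
  (1,3): δ = 83.32°  ·
  (1,4): δ = 10.10°  ✓
  (2,3): δ = 138.76°  ·
  (2,4): δ = 65.54°  ·
  (3,4): δ = 106.78°  ·
antipodal pairs: 2

count = 2; pairs: (0,3), (1,4)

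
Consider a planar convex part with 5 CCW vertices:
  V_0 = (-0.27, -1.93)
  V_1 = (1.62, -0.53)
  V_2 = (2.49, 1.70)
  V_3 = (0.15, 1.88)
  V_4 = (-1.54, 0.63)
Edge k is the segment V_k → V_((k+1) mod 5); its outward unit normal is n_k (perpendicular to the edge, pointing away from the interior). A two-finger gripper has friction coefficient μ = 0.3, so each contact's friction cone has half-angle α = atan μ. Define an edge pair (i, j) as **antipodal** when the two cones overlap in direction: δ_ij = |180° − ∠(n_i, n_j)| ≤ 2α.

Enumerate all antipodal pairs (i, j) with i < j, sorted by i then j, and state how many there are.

count = 2; pairs: (0,3), (1,3)

α = atan 0.3 = 16.70°;  2α = 33.40°
n_0 = (+0.5952, -0.8036)
n_1 = (+0.9316, -0.3635)
n_2 = (+0.0767, +0.9971)
n_3 = (-0.5947, +0.8040)
n_4 = (-0.8958, -0.4444)
  (0,1): δ = 147.84°  ·
  (0,2): δ = 40.93°  ·
  (0,3): δ = 0.04°  ✓
  (0,4): δ = 79.86°  ·
  (1,2): δ = 73.09°  ·
  (1,3): δ = 32.20°  ✓
  (1,4): δ = 47.70°  ·
  (2,3): δ = 139.11°  ·
  (2,4): δ = 59.22°  ·
  (3,4): δ = 100.10°  ·
antipodal pairs: 2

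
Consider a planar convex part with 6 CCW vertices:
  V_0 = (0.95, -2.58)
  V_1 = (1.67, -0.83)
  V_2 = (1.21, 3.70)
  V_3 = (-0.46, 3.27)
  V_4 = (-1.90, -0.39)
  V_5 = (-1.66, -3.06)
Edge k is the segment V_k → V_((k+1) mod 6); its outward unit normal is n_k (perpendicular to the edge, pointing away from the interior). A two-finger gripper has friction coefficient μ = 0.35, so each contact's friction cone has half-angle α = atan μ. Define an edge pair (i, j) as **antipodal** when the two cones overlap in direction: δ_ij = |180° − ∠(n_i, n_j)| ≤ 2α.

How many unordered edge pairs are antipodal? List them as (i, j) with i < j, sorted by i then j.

count = 5; pairs: (0,3), (0,4), (1,3), (1,4), (2,5)

α = atan 0.35 = 19.29°;  2α = 38.58°
n_0 = (+0.9248, -0.3805)
n_1 = (+0.9949, +0.1010)
n_2 = (-0.2494, +0.9684)
n_3 = (-0.9306, +0.3661)
n_4 = (-0.9960, -0.0895)
n_5 = (+0.1809, -0.9835)
  (0,1): δ = 151.84°  ·
  (0,2): δ = 53.20°  ·
  (0,3): δ = 0.89°  ✓
  (0,4): δ = 27.50°  ✓
  (0,5): δ = 122.78°  ·
  (1,2): δ = 81.36°  ·
  (1,3): δ = 27.28°  ✓
  (1,4): δ = 0.66°  ✓
  (1,5): δ = 94.62°  ·
  (2,3): δ = 125.92°  ·
  (2,4): δ = 99.30°  ·
  (2,5): δ = 4.02°  ✓
  (3,4): δ = 153.39°  ·
  (3,5): δ = 58.10°  ·
  (4,5): δ = 84.72°  ·
antipodal pairs: 5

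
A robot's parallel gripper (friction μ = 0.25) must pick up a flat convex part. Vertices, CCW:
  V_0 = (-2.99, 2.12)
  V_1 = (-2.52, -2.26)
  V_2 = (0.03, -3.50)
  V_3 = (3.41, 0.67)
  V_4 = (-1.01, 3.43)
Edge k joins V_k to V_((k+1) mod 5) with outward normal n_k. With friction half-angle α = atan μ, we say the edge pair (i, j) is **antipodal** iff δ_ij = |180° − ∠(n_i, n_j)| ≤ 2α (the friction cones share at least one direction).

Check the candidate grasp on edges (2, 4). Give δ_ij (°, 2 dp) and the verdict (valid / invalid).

δ = 17.48°, valid

α = atan 0.25 = 14.04°;  2α = 28.07°
edge 2: e_2 = (+3.38, +4.17);  n_2 = (+0.7769, -0.6297)
edge 4: e_4 = (-1.98, -1.31);  n_4 = (-0.5518, +0.8340)
∠(n_2, n_4) = 162.52°
δ = |180° − 162.52°| = 17.48°
17.48° ≤ 2α = 28.07°  →  valid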